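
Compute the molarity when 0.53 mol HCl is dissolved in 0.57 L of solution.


M = n/V = 0.53/0.57 = 0.930 mol/L

0.930 M


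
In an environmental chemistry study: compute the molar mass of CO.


M(CO) = 1×12.01 + 1×16.0
= 12.01 + 16.0
= 28.01 g/mol

28.01 g/mol


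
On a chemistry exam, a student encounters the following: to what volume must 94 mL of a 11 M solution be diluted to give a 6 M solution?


C1V1 = C2V2
11 × 94 = 6 × V2
V2 = 1034/6 = 172.33 mL

172.33 mL


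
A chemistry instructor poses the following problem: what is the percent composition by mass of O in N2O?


M(N2O) = 2×14.01 + 1×16.0 = 44.02 g/mol
Mass of O = 1 × 16.0 = 16.00 g/mol
% O = 16.00/44.02 × 100 = 36.35%

36.35%


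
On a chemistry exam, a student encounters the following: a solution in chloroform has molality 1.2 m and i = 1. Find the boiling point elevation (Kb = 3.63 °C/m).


ΔTb = Kb × m × i
= 3.63 × 1.2 × 1
= 4.356 °C

4.356 °C


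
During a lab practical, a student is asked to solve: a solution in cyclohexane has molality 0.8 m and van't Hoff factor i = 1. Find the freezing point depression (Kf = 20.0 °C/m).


ΔTf = Kf × m × i
= 20.0 × 0.8 × 1
= 16.0 °C

16.0 °C


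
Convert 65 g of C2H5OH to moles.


M(C2H5OH) = 46.07 g/mol
n = mass/M = 65/46.07 = 1.4109 mol

1.4109 mol


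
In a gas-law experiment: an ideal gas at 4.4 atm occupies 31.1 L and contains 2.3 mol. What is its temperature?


PV = nRT  (R = 0.08206 L·atm/(mol·K))
T = PV/(nR) = 4.4×31.1/(2.3×0.08206)
= 136.84/0.188738
= 725.03 K

725.03 K


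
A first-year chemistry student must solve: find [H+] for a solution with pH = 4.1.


[H+] = 10^(-pH) = 10^(-4.1)
= 7.94×10^-5 M

7.94×10^-5 M


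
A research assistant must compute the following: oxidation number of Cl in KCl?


halide: -1
Oxidation number: -1

-1


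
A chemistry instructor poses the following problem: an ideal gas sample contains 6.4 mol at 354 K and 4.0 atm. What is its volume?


PV = nRT  (R = 0.08206 L·atm/(mol·K))
V = nRT/P = 6.4×0.08206×354/4.0
= 46.479 L

46.479 L


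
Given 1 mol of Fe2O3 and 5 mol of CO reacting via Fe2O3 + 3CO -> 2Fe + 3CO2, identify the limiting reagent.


Mole ratio available / coefficient:
  Fe2O3: 1/1 = 1.000
  CO: 5/3 = 1.667
Smaller ratio is limiting.

Fe2O3


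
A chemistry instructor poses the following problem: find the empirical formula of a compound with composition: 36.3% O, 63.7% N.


Assume 100 g sample. Moles of each element:
  O: 36.3/16.0 = 2.269 mol
  N: 63.7/14.01 = 4.547 mol
Divide by smallest (2.269):
  O: 2.269/2.269 = 1.0
  N: 4.547/2.269 = 2.0
Empirical formula: N2O

N2O


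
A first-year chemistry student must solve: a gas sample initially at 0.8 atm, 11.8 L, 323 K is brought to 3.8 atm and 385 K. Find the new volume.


P1V1/T1 = P2V2/T2
V2 = P1V1T2/(T1P2)
= 0.8×11.8×385/(323×3.8)
= 2.961 L

2.961 L


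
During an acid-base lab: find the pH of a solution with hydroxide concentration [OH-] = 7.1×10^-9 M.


pOH = -log10([OH-]) = -log10(7.1×10^-9)
= 9 - log10(7.1) = 8.15
pH = 14 - pOH = 14 - 8.15 = 5.85

5.85


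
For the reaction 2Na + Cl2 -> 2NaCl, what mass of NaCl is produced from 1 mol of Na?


Mole ratio NaCl:Na = 2:2
n(NaCl) = 1 × 2/2 = 1.000 mol
mass = 1.000 × 58.44 = 58.44 g

58.44 g


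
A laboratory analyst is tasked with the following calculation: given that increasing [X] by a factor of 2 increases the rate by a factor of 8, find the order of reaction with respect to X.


rate ∝ [X]^n
2^n = 8 → n = 3
Order in X: 3

3


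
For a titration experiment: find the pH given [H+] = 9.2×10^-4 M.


pH = -log10([H+]) = -log10(9.2×10^-4)
= 4 - log10(9.2)
= 4 - 0.96
= 3.04

3.04


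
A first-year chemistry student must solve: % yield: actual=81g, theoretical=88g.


% yield = actual/theoretical × 100
= 81/88 × 100
= 92.05%

92.05%


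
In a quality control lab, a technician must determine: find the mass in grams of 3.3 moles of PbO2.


M(PbO2) = 239.2 g/mol
mass = n × M = 3.3 × 239.2 = 789.36 g

789.36 g


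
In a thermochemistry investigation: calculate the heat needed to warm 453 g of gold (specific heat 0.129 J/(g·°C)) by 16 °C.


q = mcΔT = 453 × 0.129 × 16
= 934.99 J

934.99 J


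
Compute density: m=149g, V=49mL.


ρ = mass/volume
= 149/49
= 3.041 g/mL

3.041 g/mL


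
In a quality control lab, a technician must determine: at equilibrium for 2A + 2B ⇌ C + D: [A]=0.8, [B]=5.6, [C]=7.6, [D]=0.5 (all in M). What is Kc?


Kc = [C][D]/([A]^2[B]^2)
= (7.6^1 × 0.5^1)/(0.8^2 × 5.6^2)
= 3.8/20.0704
= 0.1893

0.1893


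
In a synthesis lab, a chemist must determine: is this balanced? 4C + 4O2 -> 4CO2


Equation: 4C + 4O2 -> 4CO2
Check atoms: C: 4=4, O: 8=8
Balanced

Yes, balanced


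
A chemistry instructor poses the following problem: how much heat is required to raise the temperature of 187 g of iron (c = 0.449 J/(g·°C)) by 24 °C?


q = mcΔT = 187 × 0.449 × 24
= 2015.11 J

2015.11 J


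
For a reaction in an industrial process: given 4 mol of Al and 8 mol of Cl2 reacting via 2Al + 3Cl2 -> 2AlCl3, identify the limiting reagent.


Mole ratio available / coefficient:
  Al: 4/2 = 2.000
  Cl2: 8/3 = 2.667
Smaller ratio is limiting.

Al


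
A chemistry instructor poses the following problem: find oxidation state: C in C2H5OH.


2x + 6(+1) + (-2) = 0, so x = -2
Oxidation number: -2

-2


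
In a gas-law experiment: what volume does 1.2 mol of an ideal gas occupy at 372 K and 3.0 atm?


PV = nRT  (R = 0.08206 L·atm/(mol·K))
V = nRT/P = 1.2×0.08206×372/3.0
= 12.211 L

12.211 L


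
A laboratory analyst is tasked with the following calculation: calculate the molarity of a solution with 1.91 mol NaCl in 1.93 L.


M = n/V = 1.91/1.93 = 0.990 mol/L

0.990 M


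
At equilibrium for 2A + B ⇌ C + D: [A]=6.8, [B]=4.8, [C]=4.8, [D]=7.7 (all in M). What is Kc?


Kc = [C][D]/([A]^2[B])
= (4.8^1 × 7.7^1)/(6.8^2 × 4.8^1)
= 36.96/221.952
= 0.1665

0.1665


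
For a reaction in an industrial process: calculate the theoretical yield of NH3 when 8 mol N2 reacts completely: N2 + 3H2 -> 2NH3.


Mole ratio NH3:N2 = 2:1
n(NH3) = 8 × 2/1 = 16.000 mol
mass = 16.000 × 17.03 = 272.48 g

272.48 g


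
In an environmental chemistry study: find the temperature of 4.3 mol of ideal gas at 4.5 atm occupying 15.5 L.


PV = nRT  (R = 0.08206 L·atm/(mol·K))
T = PV/(nR) = 4.5×15.5/(4.3×0.08206)
= 69.75/0.352858
= 197.67 K

197.67 K


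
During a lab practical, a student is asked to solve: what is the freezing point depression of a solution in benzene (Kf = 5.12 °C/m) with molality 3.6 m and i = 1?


ΔTf = Kf × m × i
= 5.12 × 3.6 × 1
= 18.432 °C

18.432 °C


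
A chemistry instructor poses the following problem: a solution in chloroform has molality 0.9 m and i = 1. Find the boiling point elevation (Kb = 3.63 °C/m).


ΔTb = Kb × m × i
= 3.63 × 0.9 × 1
= 3.267 °C

3.267 °C


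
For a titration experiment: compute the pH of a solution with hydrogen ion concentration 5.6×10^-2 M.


pH = -log10([H+]) = -log10(5.6×10^-2)
= 2 - log10(5.6)
= 2 - 0.75
= 1.25

1.25


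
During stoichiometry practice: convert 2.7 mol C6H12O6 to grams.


M(C6H12O6) = 180.16 g/mol
mass = n × M = 2.7 × 180.16 = 486.43 g

486.43 g


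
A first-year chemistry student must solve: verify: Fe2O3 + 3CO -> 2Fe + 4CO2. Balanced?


Equation: Fe2O3 + 3CO -> 2Fe + 4CO2
Check atoms: C: 3≠4, Fe: 2=2, O: 6≠8
Not balanced

No, not balanced


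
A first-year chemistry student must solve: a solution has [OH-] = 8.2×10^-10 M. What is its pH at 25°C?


pOH = -log10([OH-]) = -log10(8.2×10^-10)
= 10 - log10(8.2) = 9.09
pH = 14 - pOH = 14 - 9.09 = 4.91

4.91


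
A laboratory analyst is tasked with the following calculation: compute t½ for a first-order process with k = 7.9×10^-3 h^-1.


t½ = ln2/k = 0.693147/(7.9×10^-3 h^-1)
= 87.74 h

87.74 h


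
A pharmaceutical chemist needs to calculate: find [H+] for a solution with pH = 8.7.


[H+] = 10^(-pH) = 10^(-8.7)
= 2.0×10^-9 M

2.0×10^-9 M


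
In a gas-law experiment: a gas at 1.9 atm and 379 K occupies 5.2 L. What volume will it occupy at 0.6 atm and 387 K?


P1V1/T1 = P2V2/T2
V2 = P1V1T2/(T1P2)
= 1.9×5.2×387/(379×0.6)
= 16.814 L

16.814 L


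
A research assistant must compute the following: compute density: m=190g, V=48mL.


ρ = mass/volume
= 190/48
= 3.958 g/mL

3.958 g/mL


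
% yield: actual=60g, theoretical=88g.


% yield = actual/theoretical × 100
= 60/88 × 100
= 68.18%

68.18%


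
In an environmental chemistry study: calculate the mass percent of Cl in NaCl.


M(NaCl) = 1×22.99 + 1×35.45 = 58.44 g/mol
Mass of Cl = 1 × 35.45 = 35.45 g/mol
% Cl = 35.45/58.44 × 100 = 60.66%

60.66%


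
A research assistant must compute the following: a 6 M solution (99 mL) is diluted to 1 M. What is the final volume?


C1V1 = C2V2
6 × 99 = 1 × V2
V2 = 594/1 = 594.0 mL

594.0 mL


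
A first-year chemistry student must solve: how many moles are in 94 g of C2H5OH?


M(C2H5OH) = 46.07 g/mol
n = mass/M = 94/46.07 = 2.0404 mol

2.0404 mol


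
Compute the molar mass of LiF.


M(LiF) = 1×6.94 + 1×19.0
= 6.94 + 19.0
= 25.94 g/mol

25.94 g/mol


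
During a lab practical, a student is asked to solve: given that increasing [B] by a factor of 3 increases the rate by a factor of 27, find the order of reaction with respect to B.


rate ∝ [B]^n
3^n = 27 → n = 3
Order in B: 3

3


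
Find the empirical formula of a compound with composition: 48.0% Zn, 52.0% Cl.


Assume 100 g sample. Moles of each element:
  Zn: 48.0/65.38 = 0.734 mol
  Cl: 52.0/35.45 = 1.467 mol
Divide by smallest (0.734):
  Zn: 0.734/0.734 = 1.0
  Cl: 1.467/0.734 = 2.0
Empirical formula: ZnCl2

ZnCl2


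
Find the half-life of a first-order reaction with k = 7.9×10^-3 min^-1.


t½ = ln2/k = 0.693147/(7.9×10^-3 min^-1)
= 87.74 min

87.74 min


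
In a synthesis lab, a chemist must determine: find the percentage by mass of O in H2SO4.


M(H2SO4) = 2×1.008 + 1×32.07 + 4×16.0 = 98.086 g/mol
Mass of O = 4 × 16.0 = 64.00 g/mol
% O = 64.00/98.086 × 100 = 65.25%

65.25%


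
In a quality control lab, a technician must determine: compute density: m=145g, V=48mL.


ρ = mass/volume
= 145/48
= 3.021 g/mL

3.021 g/mL


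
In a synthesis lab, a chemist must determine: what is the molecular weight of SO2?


M(SO2) = 1×32.07 + 2×16.0
= 32.07 + 32.0
= 64.07 g/mol

64.07 g/mol


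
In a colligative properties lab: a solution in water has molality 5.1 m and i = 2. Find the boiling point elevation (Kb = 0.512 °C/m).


ΔTb = Kb × m × i
= 0.512 × 5.1 × 2
= 5.2224 °C

5.2224 °C


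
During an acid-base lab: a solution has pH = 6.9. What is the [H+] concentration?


[H+] = 10^(-pH) = 10^(-6.9)
= 1.26×10^-7 M

1.26×10^-7 M


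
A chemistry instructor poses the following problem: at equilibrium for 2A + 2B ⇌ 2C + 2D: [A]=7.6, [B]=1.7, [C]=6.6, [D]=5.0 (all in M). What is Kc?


Kc = [C]^2[D]^2/([A]^2[B]^2)
= (6.6^2 × 5.0^2)/(7.6^2 × 1.7^2)
= 1089/166.9264
= 6.524

6.524


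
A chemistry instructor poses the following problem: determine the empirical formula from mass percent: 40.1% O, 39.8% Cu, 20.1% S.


Assume 100 g sample. Moles of each element:
  O: 40.1/16.0 = 2.506 mol
  Cu: 39.8/63.55 = 0.626 mol
  S: 20.1/32.07 = 0.627 mol
Divide by smallest (0.626):
  O: 2.506/0.626 = 4.0
  Cu: 0.626/0.626 = 1.0
  S: 0.627/0.626 = 1.0
Empirical formula: CuSO4

CuSO4


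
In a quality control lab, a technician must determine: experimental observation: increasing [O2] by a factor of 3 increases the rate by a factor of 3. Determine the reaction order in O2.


rate ∝ [O2]^n
3^n = 3 → n = 1
Order in O2: 1

1


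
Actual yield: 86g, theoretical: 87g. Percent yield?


% yield = actual/theoretical × 100
= 86/87 × 100
= 98.85%

98.85%


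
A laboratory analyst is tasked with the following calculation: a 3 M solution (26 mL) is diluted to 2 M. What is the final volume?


C1V1 = C2V2
3 × 26 = 2 × V2
V2 = 78/2 = 39.0 mL

39.0 mL


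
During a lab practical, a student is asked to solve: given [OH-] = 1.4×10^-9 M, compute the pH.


pOH = -log10([OH-]) = -log10(1.4×10^-9)
= 9 - log10(1.4) = 8.85
pH = 14 - pOH = 14 - 8.85 = 5.15

5.15


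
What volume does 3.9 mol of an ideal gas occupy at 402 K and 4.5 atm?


PV = nRT  (R = 0.08206 L·atm/(mol·K))
V = nRT/P = 3.9×0.08206×402/4.5
= 28.59 L

28.59 L


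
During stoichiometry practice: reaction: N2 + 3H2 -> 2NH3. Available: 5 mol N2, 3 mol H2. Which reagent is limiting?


Mole ratio available / coefficient:
  N2: 5/1 = 5.000
  H2: 3/3 = 1.000
Smaller ratio is limiting.

H2


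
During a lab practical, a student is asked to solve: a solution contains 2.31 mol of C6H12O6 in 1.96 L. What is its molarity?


M = n/V = 2.31/1.96 = 1.179 mol/L

1.179 M


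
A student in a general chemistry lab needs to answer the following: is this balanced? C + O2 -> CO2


Equation: C + O2 -> CO2
Check atoms: C: 1=1, O: 2=2
Balanced

Yes, balanced


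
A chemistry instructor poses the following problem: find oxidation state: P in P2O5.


2x + 5(-2) = 0, so x = +5
Oxidation number: +5

+5


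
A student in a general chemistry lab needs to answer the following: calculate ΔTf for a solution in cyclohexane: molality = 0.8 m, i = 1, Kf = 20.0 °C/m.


ΔTf = Kf × m × i
= 20.0 × 0.8 × 1
= 16.0 °C

16.0 °C


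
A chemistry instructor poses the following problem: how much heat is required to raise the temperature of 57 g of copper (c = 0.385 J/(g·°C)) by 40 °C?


q = mcΔT = 57 × 0.385 × 40
= 877.80 J

877.80 J


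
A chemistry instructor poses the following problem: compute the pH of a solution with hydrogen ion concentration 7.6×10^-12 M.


pH = -log10([H+]) = -log10(7.6×10^-12)
= 12 - log10(7.6)
= 12 - 0.88
= 11.12

11.12


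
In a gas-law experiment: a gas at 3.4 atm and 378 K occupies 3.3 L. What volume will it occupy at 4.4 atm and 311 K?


P1V1/T1 = P2V2/T2
V2 = P1V1T2/(T1P2)
= 3.4×3.3×311/(378×4.4)
= 2.098 L

2.098 L


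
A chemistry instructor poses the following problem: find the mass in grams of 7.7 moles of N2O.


M(N2O) = 44.02 g/mol
mass = n × M = 7.7 × 44.02 = 338.95 g

338.95 g


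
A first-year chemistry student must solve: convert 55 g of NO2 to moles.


M(NO2) = 46.01 g/mol
n = mass/M = 55/46.01 = 1.1954 mol

1.1954 mol


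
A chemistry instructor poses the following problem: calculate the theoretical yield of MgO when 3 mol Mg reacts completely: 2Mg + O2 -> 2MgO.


Mole ratio MgO:Mg = 2:2
n(MgO) = 3 × 2/2 = 3.000 mol
mass = 3.000 × 40.31 = 120.93 g

120.93 g


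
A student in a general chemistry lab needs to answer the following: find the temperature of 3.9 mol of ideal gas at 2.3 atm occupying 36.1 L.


PV = nRT  (R = 0.08206 L·atm/(mol·K))
T = PV/(nR) = 2.3×36.1/(3.9×0.08206)
= 83.03/0.320034
= 259.44 K

259.44 K


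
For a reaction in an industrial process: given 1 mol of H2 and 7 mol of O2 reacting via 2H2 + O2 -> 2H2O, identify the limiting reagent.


Mole ratio available / coefficient:
  H2: 1/2 = 0.500
  O2: 7/1 = 7.000
Smaller ratio is limiting.

H2


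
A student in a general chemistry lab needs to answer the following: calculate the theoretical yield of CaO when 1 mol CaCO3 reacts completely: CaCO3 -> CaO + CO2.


Mole ratio CaO:CaCO3 = 1:1
n(CaO) = 1 × 1/1 = 1.000 mol
mass = 1.000 × 56.08 = 56.08 g

56.08 g


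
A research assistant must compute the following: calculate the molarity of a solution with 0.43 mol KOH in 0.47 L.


M = n/V = 0.43/0.47 = 0.915 mol/L

0.915 M


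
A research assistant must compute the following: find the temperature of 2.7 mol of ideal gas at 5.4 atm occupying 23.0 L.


PV = nRT  (R = 0.08206 L·atm/(mol·K))
T = PV/(nR) = 5.4×23.0/(2.7×0.08206)
= 124.20/0.221562
= 560.57 K

560.57 K


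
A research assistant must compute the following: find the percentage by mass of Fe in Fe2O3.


M(Fe2O3) = 2×55.85 + 3×16.0 = 159.70 g/mol
Mass of Fe = 2 × 55.85 = 111.70 g/mol
% Fe = 111.70/159.70 × 100 = 69.94%

69.94%


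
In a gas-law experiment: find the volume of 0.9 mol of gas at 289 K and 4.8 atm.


PV = nRT  (R = 0.08206 L·atm/(mol·K))
V = nRT/P = 0.9×0.08206×289/4.8
= 4.447 L

4.447 L


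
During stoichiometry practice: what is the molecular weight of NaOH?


M(NaOH) = 1×22.99 + 1×16.0 + 1×1.008
= 22.99 + 16.0 + 1.01
= 40.0 g/mol

40.0 g/mol


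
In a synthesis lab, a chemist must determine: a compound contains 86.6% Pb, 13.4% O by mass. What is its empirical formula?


Assume 100 g sample. Moles of each element:
  Pb: 86.6/207.2 = 0.418 mol
  O: 13.4/16.0 = 0.838 mol
Divide by smallest (0.418):
  Pb: 0.418/0.418 = 1.0
  O: 0.838/0.418 = 2.0
Empirical formula: PbO2

PbO2


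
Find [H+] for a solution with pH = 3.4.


[H+] = 10^(-pH) = 10^(-3.4)
= 3.98×10^-4 M

3.98×10^-4 M


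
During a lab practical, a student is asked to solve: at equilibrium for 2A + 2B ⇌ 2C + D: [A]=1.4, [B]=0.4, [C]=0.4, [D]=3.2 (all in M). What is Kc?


Kc = [C]^2[D]/([A]^2[B]^2)
= (0.4^2 × 3.2^1)/(1.4^2 × 0.4^2)
= 0.512/0.3136
= 1.633

1.633


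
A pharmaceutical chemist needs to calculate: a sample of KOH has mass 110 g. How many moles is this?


M(KOH) = 56.11 g/mol
n = mass/M = 110/56.11 = 1.9604 mol

1.9604 mol


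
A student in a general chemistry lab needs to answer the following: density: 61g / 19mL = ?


ρ = mass/volume
= 61/19
= 3.211 g/mL

3.211 g/mL


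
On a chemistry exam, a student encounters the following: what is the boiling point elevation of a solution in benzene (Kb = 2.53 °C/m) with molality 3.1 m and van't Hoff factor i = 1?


ΔTb = Kb × m × i
= 2.53 × 3.1 × 1
= 7.843 °C

7.843 °C


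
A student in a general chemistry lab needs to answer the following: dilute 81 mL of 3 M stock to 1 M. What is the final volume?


C1V1 = C2V2
3 × 81 = 1 × V2
V2 = 243/1 = 243.0 mL

243.0 mL


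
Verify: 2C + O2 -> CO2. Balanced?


Equation: 2C + O2 -> CO2
Check atoms: C: 2≠1, O: 2=2
Not balanced

No, not balanced


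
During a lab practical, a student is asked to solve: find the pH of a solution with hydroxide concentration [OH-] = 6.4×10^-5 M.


pOH = -log10([OH-]) = -log10(6.4×10^-5)
= 5 - log10(6.4) = 4.19
pH = 14 - pOH = 14 - 4.19 = 9.81

9.81


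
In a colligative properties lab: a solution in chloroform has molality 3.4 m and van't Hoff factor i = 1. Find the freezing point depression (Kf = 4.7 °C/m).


ΔTf = Kf × m × i
= 4.7 × 3.4 × 1
= 15.98 °C

15.98 °C


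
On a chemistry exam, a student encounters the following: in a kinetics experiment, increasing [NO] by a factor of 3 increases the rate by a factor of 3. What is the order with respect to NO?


rate ∝ [NO]^n
3^n = 3 → n = 1
Order in NO: 1

1


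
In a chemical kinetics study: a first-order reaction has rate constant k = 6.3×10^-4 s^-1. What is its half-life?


t½ = ln2/k = 0.693147/(6.3×10^-4 s^-1)
= 1100 s

1100 s


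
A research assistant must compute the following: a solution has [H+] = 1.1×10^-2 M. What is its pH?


pH = -log10([H+]) = -log10(1.1×10^-2)
= 2 - log10(1.1)
= 2 - 0.04
= 1.96

1.96


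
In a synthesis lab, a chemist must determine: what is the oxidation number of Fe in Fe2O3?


2x + 3(-2) = 0, so x = +3
Oxidation number: +3

+3


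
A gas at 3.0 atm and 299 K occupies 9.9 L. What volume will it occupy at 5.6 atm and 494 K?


P1V1/T1 = P2V2/T2
V2 = P1V1T2/(T1P2)
= 3.0×9.9×494/(299×5.6)
= 8.762 L

8.762 L


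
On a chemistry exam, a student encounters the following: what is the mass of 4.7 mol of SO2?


M(SO2) = 64.07 g/mol
mass = n × M = 4.7 × 64.07 = 301.13 g

301.13 g


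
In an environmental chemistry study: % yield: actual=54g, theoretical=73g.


% yield = actual/theoretical × 100
= 54/73 × 100
= 73.97%

73.97%


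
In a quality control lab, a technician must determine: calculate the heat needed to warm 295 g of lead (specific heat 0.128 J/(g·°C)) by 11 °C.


q = mcΔT = 295 × 0.128 × 11
= 415.36 J

415.36 J


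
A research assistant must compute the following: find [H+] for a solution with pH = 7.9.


[H+] = 10^(-pH) = 10^(-7.9)
= 1.26×10^-8 M

1.26×10^-8 M


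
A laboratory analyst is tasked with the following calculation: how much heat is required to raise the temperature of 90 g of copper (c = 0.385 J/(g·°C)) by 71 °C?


q = mcΔT = 90 × 0.385 × 71
= 2460.15 J

2460.15 J


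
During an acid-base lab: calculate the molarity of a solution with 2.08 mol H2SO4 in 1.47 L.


M = n/V = 2.08/1.47 = 1.415 mol/L

1.415 M


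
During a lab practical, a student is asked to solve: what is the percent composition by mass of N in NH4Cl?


M(NH4Cl) = 1×14.01 + 4×1.008 + 1×35.45 = 53.492 g/mol
Mass of N = 1 × 14.01 = 14.01 g/mol
% N = 14.01/53.492 × 100 = 26.19%

26.19%


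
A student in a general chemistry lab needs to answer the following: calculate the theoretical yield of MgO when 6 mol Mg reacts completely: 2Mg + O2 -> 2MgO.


Mole ratio MgO:Mg = 2:2
n(MgO) = 6 × 2/2 = 6.000 mol
mass = 6.000 × 40.31 = 241.86 g

241.86 g


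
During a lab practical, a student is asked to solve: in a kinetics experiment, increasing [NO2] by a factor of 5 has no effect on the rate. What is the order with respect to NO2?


rate ∝ [NO2]^n
rate ∝ [NO2]^0
Order in NO2: 0

0


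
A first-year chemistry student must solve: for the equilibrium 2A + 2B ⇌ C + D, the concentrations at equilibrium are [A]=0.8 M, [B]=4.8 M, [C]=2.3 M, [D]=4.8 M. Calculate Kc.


Kc = [C][D]/([A]^2[B]^2)
= (2.3^1 × 4.8^1)/(0.8^2 × 4.8^2)
= 11.04/14.7456
= 0.7487

0.7487


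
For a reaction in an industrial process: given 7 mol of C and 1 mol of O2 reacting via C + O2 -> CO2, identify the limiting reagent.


Mole ratio available / coefficient:
  C: 7/1 = 7.000
  O2: 1/1 = 1.000
Smaller ratio is limiting.

O2


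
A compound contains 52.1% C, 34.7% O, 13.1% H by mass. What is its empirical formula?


Assume 100 g sample. Moles of each element:
  C: 52.1/12.01 = 4.338 mol
  O: 34.7/16.0 = 2.169 mol
  H: 13.1/1.008 = 12.996 mol
Divide by smallest (2.169):
  C: 4.338/2.169 = 2.0
  O: 2.169/2.169 = 1.0
  H: 12.996/2.169 = 5.99
Empirical formula: C2H6O

C2H6O


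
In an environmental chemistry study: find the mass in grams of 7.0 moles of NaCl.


M(NaCl) = 58.44 g/mol
mass = n × M = 7.0 × 58.44 = 409.08 g

409.08 g


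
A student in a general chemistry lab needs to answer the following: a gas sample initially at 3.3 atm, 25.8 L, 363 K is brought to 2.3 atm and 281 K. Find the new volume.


P1V1/T1 = P2V2/T2
V2 = P1V1T2/(T1P2)
= 3.3×25.8×281/(363×2.3)
= 28.655 L

28.655 L


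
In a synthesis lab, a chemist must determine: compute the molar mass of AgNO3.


M(AgNO3) = 1×107.87 + 1×14.01 + 3×16.0
= 107.87 + 14.01 + 48.0
= 169.88 g/mol

169.88 g/mol


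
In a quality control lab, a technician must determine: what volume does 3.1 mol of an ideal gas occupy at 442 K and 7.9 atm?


PV = nRT  (R = 0.08206 L·atm/(mol·K))
V = nRT/P = 3.1×0.08206×442/7.9
= 14.233 L

14.233 L


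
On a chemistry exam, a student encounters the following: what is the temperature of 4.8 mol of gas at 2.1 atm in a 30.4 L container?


PV = nRT  (R = 0.08206 L·atm/(mol·K))
T = PV/(nR) = 2.1×30.4/(4.8×0.08206)
= 63.84/0.393888
= 162.08 K

162.08 K


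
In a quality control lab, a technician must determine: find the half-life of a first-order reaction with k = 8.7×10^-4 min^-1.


t½ = ln2/k = 0.693147/(8.7×10^-4 min^-1)
= 796.7 min

796.7 min


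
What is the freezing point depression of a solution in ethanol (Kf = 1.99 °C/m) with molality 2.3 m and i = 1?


ΔTf = Kf × m × i
= 1.99 × 2.3 × 1
= 4.577 °C

4.577 °C


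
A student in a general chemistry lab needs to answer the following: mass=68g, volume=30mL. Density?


ρ = mass/volume
= 68/30
= 2.267 g/mL

2.267 g/mL


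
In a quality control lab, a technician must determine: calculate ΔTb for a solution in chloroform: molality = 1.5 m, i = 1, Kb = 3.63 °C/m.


ΔTb = Kb × m × i
= 3.63 × 1.5 × 1
= 5.445 °C

5.445 °C


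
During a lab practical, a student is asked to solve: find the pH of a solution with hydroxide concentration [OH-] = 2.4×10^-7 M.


pOH = -log10([OH-]) = -log10(2.4×10^-7)
= 7 - log10(2.4) = 6.62
pH = 14 - pOH = 14 - 6.62 = 7.38

7.38


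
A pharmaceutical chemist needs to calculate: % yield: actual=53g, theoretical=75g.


% yield = actual/theoretical × 100
= 53/75 × 100
= 70.67%

70.67%


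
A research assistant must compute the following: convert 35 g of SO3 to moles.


M(SO3) = 80.07 g/mol
n = mass/M = 35/80.07 = 0.4371 mol

0.4371 mol


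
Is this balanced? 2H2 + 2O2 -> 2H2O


Equation: 2H2 + 2O2 -> 2H2O
Check atoms: H: 4=4, O: 4≠2
Not balanced

No, not balanced


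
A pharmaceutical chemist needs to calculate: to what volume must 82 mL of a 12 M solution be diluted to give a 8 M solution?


C1V1 = C2V2
12 × 82 = 8 × V2
V2 = 984/8 = 123.0 mL

123.0 mL


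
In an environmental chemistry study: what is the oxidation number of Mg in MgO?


Group 2 metal: +2
Oxidation number: +2

+2


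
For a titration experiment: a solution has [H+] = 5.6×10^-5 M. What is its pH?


pH = -log10([H+]) = -log10(5.6×10^-5)
= 5 - log10(5.6)
= 5 - 0.75
= 4.25

4.25


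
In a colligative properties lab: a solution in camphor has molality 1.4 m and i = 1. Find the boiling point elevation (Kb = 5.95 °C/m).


ΔTb = Kb × m × i
= 5.95 × 1.4 × 1
= 8.33 °C

8.33 °C


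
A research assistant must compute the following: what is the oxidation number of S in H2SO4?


2(+1) + x + 4(-2) = 0, so x = +6
Oxidation number: +6

+6


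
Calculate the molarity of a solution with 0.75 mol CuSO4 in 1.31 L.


M = n/V = 0.75/1.31 = 0.573 mol/L

0.573 M


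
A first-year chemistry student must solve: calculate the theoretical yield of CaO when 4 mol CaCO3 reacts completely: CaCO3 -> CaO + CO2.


Mole ratio CaO:CaCO3 = 1:1
n(CaO) = 4 × 1/1 = 4.000 mol
mass = 4.000 × 56.08 = 224.32 g

224.32 g


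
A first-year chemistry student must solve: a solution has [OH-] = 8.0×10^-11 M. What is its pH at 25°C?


pOH = -log10([OH-]) = -log10(8.0×10^-11)
= 11 - log10(8.0) = 10.1
pH = 14 - pOH = 14 - 10.1 = 3.9

3.9


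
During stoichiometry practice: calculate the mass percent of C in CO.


M(CO) = 1×12.01 + 1×16.0 = 28.01 g/mol
Mass of C = 1 × 12.01 = 12.01 g/mol
% C = 12.01/28.01 × 100 = 42.88%

42.88%


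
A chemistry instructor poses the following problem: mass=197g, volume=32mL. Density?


ρ = mass/volume
= 197/32
= 6.156 g/mL

6.156 g/mL


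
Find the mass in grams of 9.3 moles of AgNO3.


M(AgNO3) = 169.88 g/mol
mass = n × M = 9.3 × 169.88 = 1579.88 g

1579.88 g


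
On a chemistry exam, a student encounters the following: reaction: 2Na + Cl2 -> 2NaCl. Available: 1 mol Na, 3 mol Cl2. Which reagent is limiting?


Mole ratio available / coefficient:
  Na: 1/2 = 0.500
  Cl2: 3/1 = 3.000
Smaller ratio is limiting.

Na


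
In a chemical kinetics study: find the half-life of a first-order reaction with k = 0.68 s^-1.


t½ = ln2/k = 0.693147/(0.68 s^-1)
= 1.019 s

1.019 s


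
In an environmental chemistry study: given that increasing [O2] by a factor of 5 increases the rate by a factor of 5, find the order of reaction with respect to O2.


rate ∝ [O2]^n
5^n = 5 → n = 1
Order in O2: 1

1


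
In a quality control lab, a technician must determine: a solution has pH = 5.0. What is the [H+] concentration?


[H+] = 10^(-pH) = 10^(-5.0)
= 1.0×10^-5 M

1.0×10^-5 M


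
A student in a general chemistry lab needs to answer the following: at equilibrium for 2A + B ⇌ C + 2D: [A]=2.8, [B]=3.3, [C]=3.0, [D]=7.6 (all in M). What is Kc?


Kc = [C][D]^2/([A]^2[B])
= (3.0^1 × 7.6^2)/(2.8^2 × 3.3^1)
= 173.28/25.872
= 6.698

6.698


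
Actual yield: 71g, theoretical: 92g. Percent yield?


% yield = actual/theoretical × 100
= 71/92 × 100
= 77.17%

77.17%


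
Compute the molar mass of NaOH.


M(NaOH) = 1×22.99 + 1×16.0 + 1×1.008
= 22.99 + 16.0 + 1.01
= 40.0 g/mol

40.0 g/mol


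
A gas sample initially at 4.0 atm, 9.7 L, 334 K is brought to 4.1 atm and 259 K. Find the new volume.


P1V1/T1 = P2V2/T2
V2 = P1V1T2/(T1P2)
= 4.0×9.7×259/(334×4.1)
= 7.338 L

7.338 L


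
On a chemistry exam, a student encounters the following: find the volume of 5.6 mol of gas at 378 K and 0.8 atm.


PV = nRT  (R = 0.08206 L·atm/(mol·K))
V = nRT/P = 5.6×0.08206×378/0.8
= 217.131 L

217.131 L


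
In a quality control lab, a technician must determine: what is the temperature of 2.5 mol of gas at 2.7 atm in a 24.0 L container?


PV = nRT  (R = 0.08206 L·atm/(mol·K))
T = PV/(nR) = 2.7×24.0/(2.5×0.08206)
= 64.80/0.205150
= 315.87 K

315.87 K


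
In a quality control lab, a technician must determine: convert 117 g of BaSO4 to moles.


M(BaSO4) = 233.4 g/mol
n = mass/M = 117/233.4 = 0.5013 mol

0.5013 mol


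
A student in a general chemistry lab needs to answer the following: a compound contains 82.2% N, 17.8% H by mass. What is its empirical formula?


Assume 100 g sample. Moles of each element:
  N: 82.2/14.01 = 5.867 mol
  H: 17.8/1.008 = 17.659 mol
Divide by smallest (5.867):
  N: 5.867/5.867 = 1.0
  H: 17.659/5.867 = 3.01
Empirical formula: NH3

NH3


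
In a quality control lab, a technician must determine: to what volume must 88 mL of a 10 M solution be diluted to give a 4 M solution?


C1V1 = C2V2
10 × 88 = 4 × V2
V2 = 880/4 = 220.0 mL

220.0 mL


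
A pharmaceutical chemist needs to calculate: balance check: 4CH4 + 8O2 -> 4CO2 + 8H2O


Equation: 4CH4 + 8O2 -> 4CO2 + 8H2O
Check atoms: C: 4=4, H: 16=16, O: 16=16
Balanced

Yes, balanced


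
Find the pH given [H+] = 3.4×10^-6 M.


pH = -log10([H+]) = -log10(3.4×10^-6)
= 6 - log10(3.4)
= 6 - 0.53
= 5.47

5.47


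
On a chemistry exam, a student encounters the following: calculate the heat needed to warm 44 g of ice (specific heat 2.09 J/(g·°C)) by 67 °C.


q = mcΔT = 44 × 2.09 × 67
= 6161.32 J

6161.32 J


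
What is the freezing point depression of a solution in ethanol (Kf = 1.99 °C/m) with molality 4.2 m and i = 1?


ΔTf = Kf × m × i
= 1.99 × 4.2 × 1
= 8.358 °C

8.358 °C


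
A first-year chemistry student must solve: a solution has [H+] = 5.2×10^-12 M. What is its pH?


pH = -log10([H+]) = -log10(5.2×10^-12)
= 12 - log10(5.2)
= 12 - 0.72
= 11.28

11.28


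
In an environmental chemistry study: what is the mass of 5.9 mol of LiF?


M(LiF) = 25.94 g/mol
mass = n × M = 5.9 × 25.94 = 153.05 g

153.05 g


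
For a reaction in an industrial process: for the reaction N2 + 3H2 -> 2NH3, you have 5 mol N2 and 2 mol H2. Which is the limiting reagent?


Mole ratio available / coefficient:
  N2: 5/1 = 5.000
  H2: 2/3 = 0.667
Smaller ratio is limiting.

H2


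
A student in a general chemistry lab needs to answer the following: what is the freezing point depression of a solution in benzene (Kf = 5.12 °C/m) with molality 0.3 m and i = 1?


ΔTf = Kf × m × i
= 5.12 × 0.3 × 1
= 1.536 °C

1.536 °C


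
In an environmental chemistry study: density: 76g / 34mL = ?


ρ = mass/volume
= 76/34
= 2.235 g/mL

2.235 g/mL


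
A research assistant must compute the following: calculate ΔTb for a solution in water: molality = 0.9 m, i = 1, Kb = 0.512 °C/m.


ΔTb = Kb × m × i
= 0.512 × 0.9 × 1
= 0.4608 °C

0.4608 °C


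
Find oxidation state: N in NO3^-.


x + 3(-2) = -1, so x = +5
Oxidation number: +5

+5


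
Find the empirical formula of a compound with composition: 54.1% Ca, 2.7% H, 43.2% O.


Assume 100 g sample. Moles of each element:
  Ca: 54.1/40.08 = 1.35 mol
  H: 2.7/1.008 = 2.679 mol
  O: 43.2/16.0 = 2.7 mol
Divide by smallest (1.35):
  Ca: 1.35/1.35 = 1.0
  H: 2.679/1.35 = 1.98
  O: 2.7/1.35 = 2.0
Empirical formula: CaO2H2

CaO2H2


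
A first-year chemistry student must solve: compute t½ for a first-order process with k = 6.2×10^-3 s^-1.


t½ = ln2/k = 0.693147/(6.2×10^-3 s^-1)
= 111.8 s

111.8 s


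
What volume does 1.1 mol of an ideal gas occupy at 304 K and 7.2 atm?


PV = nRT  (R = 0.08206 L·atm/(mol·K))
V = nRT/P = 1.1×0.08206×304/7.2
= 3.811 L

3.811 L


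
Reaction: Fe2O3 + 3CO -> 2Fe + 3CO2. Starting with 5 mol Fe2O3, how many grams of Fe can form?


Mole ratio Fe:Fe2O3 = 2:1
n(Fe) = 5 × 2/1 = 10.000 mol
mass = 10.000 × 55.85 = 558.5 g

558.5 g


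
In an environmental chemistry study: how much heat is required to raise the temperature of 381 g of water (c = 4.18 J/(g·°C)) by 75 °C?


q = mcΔT = 381 × 4.18 × 75
= 119443.50 J

119443.50 J


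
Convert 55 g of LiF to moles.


M(LiF) = 25.94 g/mol
n = mass/M = 55/25.94 = 2.1203 mol

2.1203 mol


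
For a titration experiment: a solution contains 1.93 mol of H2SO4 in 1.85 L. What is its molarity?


M = n/V = 1.93/1.85 = 1.043 mol/L

1.043 M


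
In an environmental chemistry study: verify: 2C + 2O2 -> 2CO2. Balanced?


Equation: 2C + 2O2 -> 2CO2
Check atoms: C: 2=2, O: 4=4
Balanced

Yes, balanced


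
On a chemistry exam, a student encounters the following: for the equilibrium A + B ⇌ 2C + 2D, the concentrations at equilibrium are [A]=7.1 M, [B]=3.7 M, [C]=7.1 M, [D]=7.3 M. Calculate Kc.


Kc = [C]^2[D]^2/([A][B])
= (7.1^2 × 7.3^2)/(7.1^1 × 3.7^1)
= 2686.3489/26.27
= 102.3

102.3


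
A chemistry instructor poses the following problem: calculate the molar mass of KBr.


M(KBr) = 1×39.1 + 1×79.9
= 39.1 + 79.9
= 119.0 g/mol

119.0 g/mol


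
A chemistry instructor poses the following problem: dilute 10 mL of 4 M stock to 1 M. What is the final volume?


C1V1 = C2V2
4 × 10 = 1 × V2
V2 = 40/1 = 40.0 mL

40.0 mL


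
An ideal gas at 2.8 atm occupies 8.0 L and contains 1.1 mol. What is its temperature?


PV = nRT  (R = 0.08206 L·atm/(mol·K))
T = PV/(nR) = 2.8×8.0/(1.1×0.08206)
= 22.40/0.090266
= 248.16 K

248.16 K


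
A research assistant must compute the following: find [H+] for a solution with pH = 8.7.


[H+] = 10^(-pH) = 10^(-8.7)
= 2.0×10^-9 M

2.0×10^-9 M


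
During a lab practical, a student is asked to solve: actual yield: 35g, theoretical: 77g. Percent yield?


% yield = actual/theoretical × 100
= 35/77 × 100
= 45.45%

45.45%


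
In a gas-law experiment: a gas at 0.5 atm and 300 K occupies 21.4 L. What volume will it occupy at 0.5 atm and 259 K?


P1V1/T1 = P2V2/T2
V2 = P1V1T2/(T1P2)
= 0.5×21.4×259/(300×0.5)
= 18.475 L

18.475 L


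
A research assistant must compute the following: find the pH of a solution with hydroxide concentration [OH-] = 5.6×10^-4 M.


pOH = -log10([OH-]) = -log10(5.6×10^-4)
= 4 - log10(5.6) = 3.25
pH = 14 - pOH = 14 - 3.25 = 10.75

10.75


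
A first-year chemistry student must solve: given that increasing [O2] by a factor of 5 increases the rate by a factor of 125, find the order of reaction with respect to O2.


rate ∝ [O2]^n
5^n = 125 → n = 3
Order in O2: 3

3


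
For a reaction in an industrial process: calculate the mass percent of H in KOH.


M(KOH) = 1×39.1 + 1×16.0 + 1×1.008 = 56.108 g/mol
Mass of H = 1 × 1.008 = 1.008 g/mol
% H = 1.008/56.108 × 100 = 1.80%

1.80%


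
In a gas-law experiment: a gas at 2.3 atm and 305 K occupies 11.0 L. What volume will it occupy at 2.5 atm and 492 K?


P1V1/T1 = P2V2/T2
V2 = P1V1T2/(T1P2)
= 2.3×11.0×492/(305×2.5)
= 16.325 L

16.325 L


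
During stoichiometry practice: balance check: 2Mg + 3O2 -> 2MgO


Equation: 2Mg + 3O2 -> 2MgO
Check atoms: Mg: 2=2, O: 6≠2
Not balanced

No, not balanced


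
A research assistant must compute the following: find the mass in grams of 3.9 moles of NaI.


M(NaI) = 149.89 g/mol
mass = n × M = 3.9 × 149.89 = 584.57 g

584.57 g


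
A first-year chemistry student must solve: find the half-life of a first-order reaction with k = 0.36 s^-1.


t½ = ln2/k = 0.693147/(0.36 s^-1)
= 1.925 s

1.925 s


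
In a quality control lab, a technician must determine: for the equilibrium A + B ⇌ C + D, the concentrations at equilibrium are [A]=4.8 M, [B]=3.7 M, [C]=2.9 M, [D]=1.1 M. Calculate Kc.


Kc = [C][D]/([A][B])
= (2.9^1 × 1.1^1)/(4.8^1 × 3.7^1)
= 3.19/17.76
= 0.1796

0.1796


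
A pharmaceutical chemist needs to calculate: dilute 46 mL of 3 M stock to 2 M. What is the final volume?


C1V1 = C2V2
3 × 46 = 2 × V2
V2 = 138/2 = 69.0 mL

69.0 mL


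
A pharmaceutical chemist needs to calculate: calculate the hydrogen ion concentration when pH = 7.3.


[H+] = 10^(-pH) = 10^(-7.3)
= 5.01×10^-8 M

5.01×10^-8 M


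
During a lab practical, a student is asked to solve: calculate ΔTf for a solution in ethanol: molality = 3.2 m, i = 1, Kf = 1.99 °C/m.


ΔTf = Kf × m × i
= 1.99 × 3.2 × 1
= 6.368 °C

6.368 °C


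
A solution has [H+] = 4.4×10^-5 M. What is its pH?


pH = -log10([H+]) = -log10(4.4×10^-5)
= 5 - log10(4.4)
= 5 - 0.64
= 4.36

4.36


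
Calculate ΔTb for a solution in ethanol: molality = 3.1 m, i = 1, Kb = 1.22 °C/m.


ΔTb = Kb × m × i
= 1.22 × 3.1 × 1
= 3.782 °C

3.782 °C


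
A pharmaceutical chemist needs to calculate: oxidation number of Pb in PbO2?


x + 2(-2) = 0, so x = +4
Oxidation number: +4

+4


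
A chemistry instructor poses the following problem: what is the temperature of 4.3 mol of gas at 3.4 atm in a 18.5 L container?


PV = nRT  (R = 0.08206 L·atm/(mol·K))
T = PV/(nR) = 3.4×18.5/(4.3×0.08206)
= 62.90/0.352858
= 178.26 K

178.26 K


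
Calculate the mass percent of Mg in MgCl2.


M(MgCl2) = 1×24.31 + 2×35.45 = 95.21 g/mol
Mass of Mg = 1 × 24.31 = 24.31 g/mol
% Mg = 24.31/95.21 × 100 = 25.53%

25.53%


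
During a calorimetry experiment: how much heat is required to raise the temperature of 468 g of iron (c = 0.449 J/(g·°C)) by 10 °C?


q = mcΔT = 468 × 0.449 × 10
= 2101.32 J

2101.32 J


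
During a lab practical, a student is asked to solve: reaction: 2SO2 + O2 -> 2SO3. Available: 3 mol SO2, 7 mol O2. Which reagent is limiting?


Mole ratio available / coefficient:
  SO2: 3/2 = 1.500
  O2: 7/1 = 7.000
Smaller ratio is limiting.

SO2


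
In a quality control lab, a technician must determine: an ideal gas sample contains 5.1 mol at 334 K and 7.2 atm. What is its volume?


PV = nRT  (R = 0.08206 L·atm/(mol·K))
V = nRT/P = 5.1×0.08206×334/7.2
= 19.414 L

19.414 L


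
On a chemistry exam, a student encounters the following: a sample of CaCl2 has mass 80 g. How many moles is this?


M(CaCl2) = 110.98 g/mol
n = mass/M = 80/110.98 = 0.7209 mol

0.7209 mol


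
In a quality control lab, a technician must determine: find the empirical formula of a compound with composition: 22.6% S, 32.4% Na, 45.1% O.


Assume 100 g sample. Moles of each element:
  S: 22.6/32.07 = 0.705 mol
  Na: 32.4/22.99 = 1.409 mol
  O: 45.1/16.0 = 2.819 mol
Divide by smallest (0.705):
  S: 0.705/0.705 = 1.0
  Na: 1.409/0.705 = 2.0
  O: 2.819/0.705 = 4.0
Empirical formula: Na2SO4

Na2SO4


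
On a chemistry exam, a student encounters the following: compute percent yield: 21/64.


% yield = actual/theoretical × 100
= 21/64 × 100
= 32.81%

32.81%


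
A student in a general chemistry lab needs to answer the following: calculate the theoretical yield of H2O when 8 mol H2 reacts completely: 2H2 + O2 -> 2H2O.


Mole ratio H2O:H2 = 2:2
n(H2O) = 8 × 2/2 = 8.000 mol
mass = 8.000 × 18.02 = 144.16 g

144.16 g
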